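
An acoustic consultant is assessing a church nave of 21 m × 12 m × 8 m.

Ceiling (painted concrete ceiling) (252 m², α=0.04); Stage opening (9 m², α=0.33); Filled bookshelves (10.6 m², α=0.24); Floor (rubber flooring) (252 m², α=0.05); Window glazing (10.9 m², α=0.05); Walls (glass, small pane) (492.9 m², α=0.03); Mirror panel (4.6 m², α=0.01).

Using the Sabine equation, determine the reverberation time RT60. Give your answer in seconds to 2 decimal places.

A = Σ Sᵢαᵢ = 252·0.04 + 9·0.33 + 10.6·0.24 + 252·0.05 + 10.9·0.05 + 492.9·0.03 + 4.6·0.01 = 43.572 sabins.
Room volume: 2016 m³.
Sabine: RT60 = 0.161 × 2016 / 43.572 = 7.45 s.

7.45 s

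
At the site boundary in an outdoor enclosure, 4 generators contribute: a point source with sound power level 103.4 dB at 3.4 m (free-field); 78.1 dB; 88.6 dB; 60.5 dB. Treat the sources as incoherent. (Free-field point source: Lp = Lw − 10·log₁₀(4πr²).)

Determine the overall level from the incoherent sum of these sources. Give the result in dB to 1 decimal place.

89.7 dB

Source at 3.4 m: Lp = 103.4 − 10·log₁₀(4π·3.4²) = 103.4 − 10·log₁₀(145.267) = 81.8 dB.
Converting to relative power and adding: 10^(81.8/10) + 10^(78.1/10) + 10^(88.6/10) + 10^(60.5/10) = 9.415e+08.
Back to dB: 10·log₁₀ Σ = 89.7 dB.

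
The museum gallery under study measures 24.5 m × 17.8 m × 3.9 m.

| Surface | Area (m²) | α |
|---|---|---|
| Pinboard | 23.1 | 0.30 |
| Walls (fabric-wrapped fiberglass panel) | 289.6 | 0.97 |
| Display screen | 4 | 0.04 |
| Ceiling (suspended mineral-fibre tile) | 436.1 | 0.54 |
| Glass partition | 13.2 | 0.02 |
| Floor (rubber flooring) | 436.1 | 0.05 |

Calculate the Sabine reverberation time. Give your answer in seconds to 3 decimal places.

Equivalent absorption area: A = 23.1×0.30 + 289.6×0.97 + 4×0.04 + 436.1×0.54 + 13.2×0.02 + 436.1×0.05 = 545.565 m².
Volume V = 24.5 × 17.8 × 3.9 = 1700.79 m³.
Sabine: RT60 = 0.161 × 1700.79 / 545.565 = 0.502 s.

0.502 sec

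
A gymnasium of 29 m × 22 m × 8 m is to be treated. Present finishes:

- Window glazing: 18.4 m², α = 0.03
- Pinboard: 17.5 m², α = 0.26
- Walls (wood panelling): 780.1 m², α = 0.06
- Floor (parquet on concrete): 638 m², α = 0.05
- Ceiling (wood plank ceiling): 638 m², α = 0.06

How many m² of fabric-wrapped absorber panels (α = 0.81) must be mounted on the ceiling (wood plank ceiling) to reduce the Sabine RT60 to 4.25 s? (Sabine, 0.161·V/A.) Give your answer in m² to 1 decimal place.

95.0

Summing Sᵢαᵢ: 0.552 + 4.550 + 46.806 + 31.900 + 38.280 → A₁ = 122.088 sabins.
Required A₂ = 0.161·5104/4.25 = 193.352 sabins.
ΔA needed = 193.352 − 122.088 = 71.264 sabins.
Each m² of panel replacing the ceiling (wood plank ceiling) adds (0.81 − 0.06) = 0.75 sabins.
Area = ΔA/Δα = 71.264/0.75 = 95.0 m².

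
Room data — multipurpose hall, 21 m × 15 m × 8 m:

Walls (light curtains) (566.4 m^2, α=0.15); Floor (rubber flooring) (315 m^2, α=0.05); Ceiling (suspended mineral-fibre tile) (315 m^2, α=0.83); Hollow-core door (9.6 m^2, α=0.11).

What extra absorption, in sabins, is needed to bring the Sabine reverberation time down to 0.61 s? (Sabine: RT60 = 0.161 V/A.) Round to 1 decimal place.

301.9 sabins

Total absorption A₁ = 566.4*0.15 + 315*0.05 + 315*0.83 + 9.6*0.11
  = 84.960 + 15.750 + 261.450 + 1.056 = 363.216 m^2 sabins.
For T = 0.61 s, need A₂ = 0.161·V/T = 0.161·2520/0.61 = 665.115 sabins.
Additional absorption ΔA = 665.115 − 363.216 = 301.9 sabins.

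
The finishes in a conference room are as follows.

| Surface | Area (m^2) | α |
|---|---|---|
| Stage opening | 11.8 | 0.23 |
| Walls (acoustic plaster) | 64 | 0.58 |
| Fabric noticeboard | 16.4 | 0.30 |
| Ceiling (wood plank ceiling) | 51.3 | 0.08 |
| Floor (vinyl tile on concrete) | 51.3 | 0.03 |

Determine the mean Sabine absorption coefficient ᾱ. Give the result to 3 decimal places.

0.259

Total surface area S = 194.8 m^2.
Σ(Sᵢαᵢ) = 11.8×0.23 + 64×0.58 + 16.4×0.30 + 51.3×0.08 + 51.3×0.03 = 50.397.
ᾱ = A/S = 0.259.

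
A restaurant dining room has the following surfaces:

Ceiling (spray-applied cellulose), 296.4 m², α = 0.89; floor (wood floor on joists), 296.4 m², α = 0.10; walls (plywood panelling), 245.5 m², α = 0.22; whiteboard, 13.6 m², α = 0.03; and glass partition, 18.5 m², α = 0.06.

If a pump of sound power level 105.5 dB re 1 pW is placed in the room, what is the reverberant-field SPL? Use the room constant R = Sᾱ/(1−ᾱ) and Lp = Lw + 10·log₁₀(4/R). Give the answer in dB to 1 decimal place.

83.9 dB

A = 348.964 sabins; S = 870.4 m².
ᾱ = 0.4009, so room constant R = A/(1−ᾱ) = 582.480 m².
Lp = Lw + 10 log₁₀(4/R) = 105.5 -21.63 = 83.9 dB.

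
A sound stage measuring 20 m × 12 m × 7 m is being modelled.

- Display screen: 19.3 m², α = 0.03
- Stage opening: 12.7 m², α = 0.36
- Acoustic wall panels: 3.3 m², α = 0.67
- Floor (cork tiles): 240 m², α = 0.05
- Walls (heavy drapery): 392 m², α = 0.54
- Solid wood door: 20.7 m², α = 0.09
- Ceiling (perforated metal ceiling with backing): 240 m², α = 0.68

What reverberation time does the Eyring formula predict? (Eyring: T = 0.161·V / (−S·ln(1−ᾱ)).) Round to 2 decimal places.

0.52 sec

Total surface area S = 19.3 + 12.7 + 3.3 + 240 + 392 + 20.7 + 240 = 928.0 m².
Absorption A = 19.3·0.03 + 12.7·0.36 + 3.3·0.67 + 240·0.05 + 392·0.54 + 20.7·0.09 + 240·0.68 = 396.105 sabins.
ᾱ = 396.105 / 928.0 = 0.4268.
−S·ln(1−ᾱ) = −928.0 × ln(1 − 0.4268) = 516.451.
V = 20 × 12 × 7 = 1680 m³.
T = 0.161·V/[−S·ln(1−ᾱ)] = 0.161·1680/516.451 = 0.52 s.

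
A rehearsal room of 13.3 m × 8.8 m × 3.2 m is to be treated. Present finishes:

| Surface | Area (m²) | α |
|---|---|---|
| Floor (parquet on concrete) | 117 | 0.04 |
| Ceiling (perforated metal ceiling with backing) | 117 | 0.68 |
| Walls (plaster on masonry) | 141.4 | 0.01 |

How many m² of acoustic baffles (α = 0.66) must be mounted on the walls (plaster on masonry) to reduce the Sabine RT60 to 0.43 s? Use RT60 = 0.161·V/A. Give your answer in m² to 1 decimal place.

84.0

Equivalent absorption area: A₁ = 117×0.04 + 117×0.68 + 141.4×0.01 = 85.654 m².
V = 374.528 m³. Target absorption A₂ = 0.161 × 374.528 / 0.43 = 140.230 sabins.
ΔA needed = 140.230 − 85.654 = 54.576 sabins.
Each m² of panel replacing the walls (plaster on masonry) adds (0.66 − 0.01) = 0.65 sabins.
Panel area = 54.576 / 0.65 = 84.0 m².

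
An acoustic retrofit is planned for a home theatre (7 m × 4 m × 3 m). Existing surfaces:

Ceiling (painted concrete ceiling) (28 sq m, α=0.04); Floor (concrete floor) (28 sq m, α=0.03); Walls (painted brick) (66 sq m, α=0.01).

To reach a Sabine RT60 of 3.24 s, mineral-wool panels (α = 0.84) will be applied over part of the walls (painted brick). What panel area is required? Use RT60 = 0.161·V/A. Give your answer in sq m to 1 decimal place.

A₁ = Σ Sᵢαᵢ = 28*0.04 + 28*0.03 + 66*0.01 = 2.620 sabins.
Required A₂ = 0.161·84/3.24 = 4.174 sabins.
Absorption to add: 4.174 − 2.620 = 1.554 sabins.
Net gain per sq m: Δα = 0.84 − 0.01 = 0.83.
Area = ΔA/Δα = 1.554/0.83 = 1.9 sq m.

1.9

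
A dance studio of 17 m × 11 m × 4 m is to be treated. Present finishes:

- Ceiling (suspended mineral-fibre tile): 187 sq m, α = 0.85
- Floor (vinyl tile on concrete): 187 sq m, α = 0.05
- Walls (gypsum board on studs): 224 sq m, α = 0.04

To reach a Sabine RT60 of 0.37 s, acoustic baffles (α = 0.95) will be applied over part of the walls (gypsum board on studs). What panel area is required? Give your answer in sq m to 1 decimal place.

Total absorption A₁ = 187·0.85 + 187·0.05 + 224·0.04
  = 158.950 + 9.350 + 8.960 = 177.260 sq m sabins.
Required A₂ = 0.161·748/0.37 = 325.481 sabins.
Absorption to add: 325.481 − 177.260 = 148.221 sabins.
Each sq m of panel replacing the walls (gypsum board on studs) adds (0.95 − 0.04) = 0.91 sabins.
Area = ΔA/Δα = 148.221/0.91 = 162.9 sq m.

162.9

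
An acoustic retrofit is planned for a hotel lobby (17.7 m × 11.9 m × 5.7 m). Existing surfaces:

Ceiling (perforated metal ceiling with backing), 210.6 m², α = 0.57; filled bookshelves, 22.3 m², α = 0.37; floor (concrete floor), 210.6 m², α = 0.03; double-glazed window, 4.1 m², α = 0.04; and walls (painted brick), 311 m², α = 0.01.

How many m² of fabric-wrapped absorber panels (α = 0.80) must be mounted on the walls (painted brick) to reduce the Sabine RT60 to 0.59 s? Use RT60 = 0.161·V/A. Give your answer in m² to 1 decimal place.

240.2

Total absorption A₁ = 210.6·0.57 + 22.3·0.37 + 210.6·0.03 + 4.1·0.04 + 311·0.01
  = 120.042 + 8.251 + 6.318 + 0.164 + 3.110 = 137.885 m² sabins.
V = 1200.591 m³. Target absorption A₂ = 0.161 × 1200.591 / 0.59 = 327.619 sabins.
ΔA needed = 327.619 − 137.885 = 189.734 sabins.
Each m² of panel replacing the walls (painted brick) adds (0.80 − 0.01) = 0.79 sabins.
Panel area = 189.734 / 0.79 = 240.2 m².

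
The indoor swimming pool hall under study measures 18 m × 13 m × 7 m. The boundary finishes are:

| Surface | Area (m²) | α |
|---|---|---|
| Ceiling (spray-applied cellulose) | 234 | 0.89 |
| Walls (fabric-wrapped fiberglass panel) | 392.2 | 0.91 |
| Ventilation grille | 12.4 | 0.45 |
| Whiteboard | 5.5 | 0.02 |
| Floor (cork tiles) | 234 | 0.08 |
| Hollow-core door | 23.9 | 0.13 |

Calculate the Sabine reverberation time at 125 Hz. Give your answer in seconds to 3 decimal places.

Total absorption A = 234*0.89 + 392.2*0.91 + 12.4*0.45 + 5.5*0.02 + 234*0.08 + 23.9*0.13
  = 208.260 + 356.902 + 5.580 + 0.110 + 18.720 + 3.107 = 592.679 m² sabins.
Room volume: 1638 m³.
Sabine: RT60 = 0.161 × 1638 / 592.679 = 0.445 s.

0.445 s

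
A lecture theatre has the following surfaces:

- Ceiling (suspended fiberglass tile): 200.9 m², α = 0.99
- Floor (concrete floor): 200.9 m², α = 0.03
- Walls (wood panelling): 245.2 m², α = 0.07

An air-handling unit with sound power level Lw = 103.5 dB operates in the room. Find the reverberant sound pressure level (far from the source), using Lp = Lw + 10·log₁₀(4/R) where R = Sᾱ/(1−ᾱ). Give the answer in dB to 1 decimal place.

84.2 dB

Σ(Sᵢαᵢ) = 200.9·0.99 + 200.9·0.03 + 245.2·0.07 = 222.082; total area S = 647.0 m².
ᾱ = 222.082/647.0 = 0.3432; R = Sᾱ/(1−ᾱ) = 222.082/(1−0.3432) = 338.127 m².
Lp = Lw + 10 log₁₀(4/R) = 103.5 -19.27 = 84.2 dB.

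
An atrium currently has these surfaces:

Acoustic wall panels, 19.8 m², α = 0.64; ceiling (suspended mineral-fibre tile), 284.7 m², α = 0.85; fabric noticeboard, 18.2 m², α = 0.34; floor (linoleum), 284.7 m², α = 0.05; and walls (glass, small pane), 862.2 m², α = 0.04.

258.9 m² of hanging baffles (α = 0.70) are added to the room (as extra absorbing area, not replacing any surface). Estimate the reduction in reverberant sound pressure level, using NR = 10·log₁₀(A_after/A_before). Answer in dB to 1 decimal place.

2.0 dB

Summing Sᵢαᵢ: 12.672 + 241.995 + 6.188 + 14.235 + 34.488 → A_before = 309.578 sabins.
Treatment contributes 258.9·0.70 = 181.230 sabins.
A_after = 309.578 + 181.230 = 490.808 sabins.
NR = 10·log₁₀(490.808/309.578) = 2.0 dB.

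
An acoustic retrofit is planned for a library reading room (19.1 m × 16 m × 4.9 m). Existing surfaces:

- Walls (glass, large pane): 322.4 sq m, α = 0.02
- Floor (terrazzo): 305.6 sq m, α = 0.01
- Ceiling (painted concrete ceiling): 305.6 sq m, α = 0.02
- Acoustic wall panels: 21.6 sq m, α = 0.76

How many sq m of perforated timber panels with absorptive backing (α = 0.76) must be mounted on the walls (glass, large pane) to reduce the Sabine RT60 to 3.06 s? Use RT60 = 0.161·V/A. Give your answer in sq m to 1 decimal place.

63.2

A₁ = Σ Sᵢαᵢ = 322.4·0.02 + 305.6·0.01 + 305.6·0.02 + 21.6·0.76 = 32.032 sabins.
Required A₂ = 0.161·1497.44/3.06 = 78.787 sabins.
ΔA needed = 78.787 − 32.032 = 46.755 sabins.
Net gain per sq m: Δα = 0.76 − 0.02 = 0.74.
Panel area = 46.755 / 0.74 = 63.2 sq m.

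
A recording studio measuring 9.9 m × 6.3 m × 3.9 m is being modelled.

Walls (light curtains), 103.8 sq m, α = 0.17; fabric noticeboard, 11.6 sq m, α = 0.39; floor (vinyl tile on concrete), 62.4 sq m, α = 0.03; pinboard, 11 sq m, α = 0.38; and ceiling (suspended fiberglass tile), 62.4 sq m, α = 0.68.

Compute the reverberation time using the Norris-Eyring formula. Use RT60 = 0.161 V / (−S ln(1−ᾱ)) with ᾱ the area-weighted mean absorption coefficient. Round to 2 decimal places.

S = Σ Sᵢ = 251.2 sq m.
Σ(Sᵢαᵢ) = 103.8×0.17 + 11.6×0.39 + 62.4×0.03 + 11×0.38 + 62.4×0.68 = 70.654.
Mean coefficient ᾱ = A/S = 0.2813.
Eyring denominator: −S ln(1−ᾱ) = 82.974.
V = 9.9 × 6.3 × 3.9 = 243.243 m³.
T = 0.161·V/[−S·ln(1−ᾱ)] = 0.161·243.243/82.974 = 0.47 s.

0.47 s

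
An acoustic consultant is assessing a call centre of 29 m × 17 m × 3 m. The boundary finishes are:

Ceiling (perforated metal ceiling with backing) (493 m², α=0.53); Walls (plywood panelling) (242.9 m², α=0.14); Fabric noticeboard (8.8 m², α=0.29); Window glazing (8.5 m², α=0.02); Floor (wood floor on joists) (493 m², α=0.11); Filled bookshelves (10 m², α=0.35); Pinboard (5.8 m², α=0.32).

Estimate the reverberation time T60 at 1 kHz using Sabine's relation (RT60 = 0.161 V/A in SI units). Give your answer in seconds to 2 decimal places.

Summing Sᵢαᵢ: 261.290 + 34.006 + 2.552 + 0.170 + 54.230 + 3.500 + 1.856 → A = 357.604 sabins.
V = 29·17·3 = 1479 m³.
RT60 = 0.161 · V / A = 0.161 × 1479 / 357.604 = 0.67 s.

0.67 seconds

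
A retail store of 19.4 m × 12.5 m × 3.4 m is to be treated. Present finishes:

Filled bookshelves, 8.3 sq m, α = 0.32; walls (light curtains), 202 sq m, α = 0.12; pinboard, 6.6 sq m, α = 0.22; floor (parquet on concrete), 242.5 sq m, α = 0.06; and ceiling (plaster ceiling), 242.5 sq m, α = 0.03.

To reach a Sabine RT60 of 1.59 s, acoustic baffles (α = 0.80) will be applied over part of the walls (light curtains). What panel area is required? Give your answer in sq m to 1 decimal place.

Equivalent absorption area: A₁ = 8.3·0.32 + 202·0.12 + 6.6·0.22 + 242.5·0.06 + 242.5·0.03 = 50.173 sq m.
V = 824.5 m³. Target absorption A₂ = 0.161 × 824.5 / 1.59 = 83.487 sabins.
Absorption to add: 83.487 − 50.173 = 33.314 sabins.
Each sq m of panel replacing the walls (light curtains) adds (0.80 − 0.12) = 0.68 sabins.
Area = ΔA/Δα = 33.314/0.68 = 49.0 sq m.

49.0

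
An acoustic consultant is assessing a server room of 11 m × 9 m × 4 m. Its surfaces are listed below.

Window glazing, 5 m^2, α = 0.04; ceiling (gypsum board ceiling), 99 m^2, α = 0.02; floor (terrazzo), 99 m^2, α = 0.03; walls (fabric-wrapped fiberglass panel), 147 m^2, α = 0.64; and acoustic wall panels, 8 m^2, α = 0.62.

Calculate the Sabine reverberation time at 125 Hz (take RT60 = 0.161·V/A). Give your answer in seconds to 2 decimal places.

0.61 s

A = Σ Sᵢαᵢ = 5·0.04 + 99·0.02 + 99·0.03 + 147·0.64 + 8·0.62 = 104.190 sabins.
Volume V = 11 × 9 × 4 = 396 m³.
RT60 = 0.161 · V / A = 0.161 × 396 / 104.190 = 0.61 s.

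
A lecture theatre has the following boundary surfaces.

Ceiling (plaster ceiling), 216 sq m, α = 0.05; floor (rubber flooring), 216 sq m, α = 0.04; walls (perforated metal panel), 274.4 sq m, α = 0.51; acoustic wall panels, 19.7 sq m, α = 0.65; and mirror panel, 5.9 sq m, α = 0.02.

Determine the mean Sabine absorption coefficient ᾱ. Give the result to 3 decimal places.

S = Σ Sᵢ = 216 + 216 + 274.4 + 19.7 + 5.9 = 732.0 sq m.
A = 216·0.05 + 216·0.04 + 274.4·0.51 + 19.7·0.65 + 5.9·0.02 = 172.307 sabins.
ᾱ = A/S = 0.235.

0.235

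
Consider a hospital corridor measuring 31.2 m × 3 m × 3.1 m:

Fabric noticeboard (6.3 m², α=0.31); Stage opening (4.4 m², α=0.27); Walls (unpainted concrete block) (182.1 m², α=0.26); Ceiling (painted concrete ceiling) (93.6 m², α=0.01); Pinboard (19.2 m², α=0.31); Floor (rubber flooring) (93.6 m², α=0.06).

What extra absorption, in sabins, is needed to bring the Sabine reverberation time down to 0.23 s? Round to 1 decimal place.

Summing Sᵢαᵢ: 1.953 + 1.188 + 47.346 + 0.936 + 5.952 + 5.616 → A₁ = 62.991 sabins.
For T = 0.23 s, need A₂ = 0.161·V/T = 0.161·290.16/0.23 = 203.112 sabins.
ΔA = A₂ − A₁ = 203.112 − 62.991 = 140.1 sabins.

140.1 sabins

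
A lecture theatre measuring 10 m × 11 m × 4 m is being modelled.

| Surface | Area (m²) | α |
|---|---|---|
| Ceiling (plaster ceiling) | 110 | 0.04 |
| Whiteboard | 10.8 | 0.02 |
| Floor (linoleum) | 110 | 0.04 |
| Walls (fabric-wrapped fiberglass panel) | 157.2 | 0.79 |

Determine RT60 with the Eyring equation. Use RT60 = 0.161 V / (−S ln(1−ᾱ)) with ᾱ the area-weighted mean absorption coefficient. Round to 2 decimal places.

S = Σ Sᵢ = 388.0 m².
Absorption A = 110×0.04 + 10.8×0.02 + 110×0.04 + 157.2×0.79 = 133.204 sabins.
Mean coefficient ᾱ = A/S = 0.3433.
Eyring denominator: −S ln(1−ᾱ) = 163.165.
V = 10 × 11 × 4 = 440 m³.
T = 0.161·V/[−S·ln(1−ᾱ)] = 0.161·440/163.165 = 0.43 s.

0.43 seconds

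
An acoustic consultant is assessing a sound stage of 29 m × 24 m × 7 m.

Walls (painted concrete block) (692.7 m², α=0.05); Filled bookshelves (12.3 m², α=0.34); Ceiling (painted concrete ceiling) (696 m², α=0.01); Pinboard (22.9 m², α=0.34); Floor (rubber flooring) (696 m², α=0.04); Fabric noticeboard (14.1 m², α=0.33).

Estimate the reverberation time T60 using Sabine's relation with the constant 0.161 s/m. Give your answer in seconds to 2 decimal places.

9.11 seconds

A = Σ Sᵢαᵢ = 692.7×0.05 + 12.3×0.34 + 696×0.01 + 22.9×0.34 + 696×0.04 + 14.1×0.33 = 86.056 sabins.
Room volume: 4872 m³.
RT60 = 0.161 · V / A = 0.161 × 4872 / 86.056 = 9.11 s.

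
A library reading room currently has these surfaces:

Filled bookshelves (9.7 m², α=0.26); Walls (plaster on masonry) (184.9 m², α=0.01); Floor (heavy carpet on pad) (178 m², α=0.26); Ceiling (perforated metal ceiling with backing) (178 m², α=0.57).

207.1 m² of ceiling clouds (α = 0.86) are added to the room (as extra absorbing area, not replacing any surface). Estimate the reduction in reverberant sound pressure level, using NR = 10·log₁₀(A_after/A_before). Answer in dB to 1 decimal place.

Equivalent absorption area: A_before = 9.7*0.26 + 184.9*0.01 + 178*0.26 + 178*0.57 = 152.111 m².
Added absorption = 207.1 × 0.86 = 178.106 sabins.
A_after = 152.111 + 178.106 = 330.217 sabins.
NR = 10·log₁₀(330.217/152.111) = 3.4 dB.

3.4 dB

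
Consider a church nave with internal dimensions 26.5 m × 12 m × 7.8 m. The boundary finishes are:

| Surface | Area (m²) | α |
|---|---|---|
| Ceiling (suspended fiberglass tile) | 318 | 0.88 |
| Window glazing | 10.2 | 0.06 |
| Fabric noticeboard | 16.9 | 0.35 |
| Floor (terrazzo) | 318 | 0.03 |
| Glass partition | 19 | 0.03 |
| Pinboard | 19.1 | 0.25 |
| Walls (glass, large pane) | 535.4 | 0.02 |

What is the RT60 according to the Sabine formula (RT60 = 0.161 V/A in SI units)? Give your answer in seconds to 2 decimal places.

1.28 s

Summing Sᵢαᵢ: 279.840 + 0.612 + 5.915 + 9.540 + 0.570 + 4.775 + 10.708 → A = 311.960 sabins.
V = 26.5·12·7.8 = 2480.4 m³.
RT60 = 0.161 · V / A = 0.161 × 2480.4 / 311.960 = 1.28 s.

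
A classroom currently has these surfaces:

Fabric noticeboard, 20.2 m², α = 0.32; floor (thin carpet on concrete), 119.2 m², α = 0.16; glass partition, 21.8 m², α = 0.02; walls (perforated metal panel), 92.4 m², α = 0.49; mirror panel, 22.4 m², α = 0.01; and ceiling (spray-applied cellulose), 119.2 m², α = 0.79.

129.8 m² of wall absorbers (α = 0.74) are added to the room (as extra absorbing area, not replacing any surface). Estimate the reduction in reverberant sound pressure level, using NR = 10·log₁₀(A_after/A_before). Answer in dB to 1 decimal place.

2.0 dB

Total absorption A_before = 20.2·0.32 + 119.2·0.16 + 21.8·0.02 + 92.4·0.49 + 22.4·0.01 + 119.2·0.79
  = 6.464 + 19.072 + 0.436 + 45.276 + 0.224 + 94.168 = 165.640 m² sabins.
Treatment contributes 129.8·0.74 = 96.052 sabins.
A_after = 165.640 + 96.052 = 261.692 sabins.
Reduction = 10 log₁₀(A_after/A_before) = 10 log₁₀(1.5799) = 2.0 dB.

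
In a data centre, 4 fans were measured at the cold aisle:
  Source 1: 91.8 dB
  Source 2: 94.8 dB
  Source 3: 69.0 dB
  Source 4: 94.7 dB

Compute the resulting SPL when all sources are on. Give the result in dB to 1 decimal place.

Σ 10^(Lᵢ/10) = 7.493e+09.
Combined level = 10 log₁₀(7.493e+09) = 98.7 dB.

98.7 dB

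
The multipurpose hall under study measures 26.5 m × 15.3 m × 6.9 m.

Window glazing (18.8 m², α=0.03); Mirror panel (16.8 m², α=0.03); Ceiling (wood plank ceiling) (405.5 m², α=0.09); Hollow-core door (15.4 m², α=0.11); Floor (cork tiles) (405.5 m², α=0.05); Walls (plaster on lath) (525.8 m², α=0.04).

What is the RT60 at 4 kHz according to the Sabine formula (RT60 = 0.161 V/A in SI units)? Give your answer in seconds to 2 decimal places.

Summing Sᵢαᵢ: 0.564 + 0.504 + 36.495 + 1.694 + 20.275 + 21.032 → A = 80.564 sabins.
Volume V = 26.5 × 15.3 × 6.9 = 2797.605 m³.
T = 0.161 V/A = 0.161·2797.605/80.564 = 5.59 s.

5.59 s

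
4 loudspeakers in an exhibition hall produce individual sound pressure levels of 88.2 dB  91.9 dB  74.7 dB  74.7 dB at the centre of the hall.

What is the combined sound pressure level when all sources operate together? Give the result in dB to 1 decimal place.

93.6 dB

Converting to relative power and adding: 10^(88.2/10) + 10^(91.9/10) + 10^(74.7/10) + 10^(74.7/10) = 2.269e+09.
Back to dB: 10·log₁₀ Σ = 93.6 dB.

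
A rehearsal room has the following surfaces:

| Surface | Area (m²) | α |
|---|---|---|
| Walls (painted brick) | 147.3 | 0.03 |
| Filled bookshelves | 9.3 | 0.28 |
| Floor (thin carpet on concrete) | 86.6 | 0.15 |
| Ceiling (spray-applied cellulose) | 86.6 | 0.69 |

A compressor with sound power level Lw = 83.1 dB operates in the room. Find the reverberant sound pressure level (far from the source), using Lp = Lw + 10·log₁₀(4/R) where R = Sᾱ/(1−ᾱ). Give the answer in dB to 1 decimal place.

A = 79.767 sabins; S = 329.8 m².
ᾱ = 79.767/329.8 = 0.2419; R = Sᾱ/(1−ᾱ) = 79.767/(1−0.2419) = 105.220 m².
Lp = Lw + 10 log₁₀(4/R) = 83.1 -14.20 = 68.9 dB.

68.9 dB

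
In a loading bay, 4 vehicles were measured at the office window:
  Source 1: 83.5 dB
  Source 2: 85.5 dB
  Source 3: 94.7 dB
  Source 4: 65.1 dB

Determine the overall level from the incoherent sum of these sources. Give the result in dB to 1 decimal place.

Converting to relative power and adding: 10^(83.5/10) + 10^(85.5/10) + 10^(94.7/10) + 10^(65.1/10) = 3.533e+09.
Combined level = 10 log₁₀(3.533e+09) = 95.5 dB.

95.5 dB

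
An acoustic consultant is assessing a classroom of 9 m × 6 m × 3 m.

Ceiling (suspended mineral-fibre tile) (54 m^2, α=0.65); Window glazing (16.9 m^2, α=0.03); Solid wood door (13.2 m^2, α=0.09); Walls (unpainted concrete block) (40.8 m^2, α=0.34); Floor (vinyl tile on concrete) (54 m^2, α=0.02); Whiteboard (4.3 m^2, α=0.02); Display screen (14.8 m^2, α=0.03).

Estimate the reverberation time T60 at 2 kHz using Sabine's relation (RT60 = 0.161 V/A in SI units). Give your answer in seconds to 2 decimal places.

Equivalent absorption area: A = 54×0.65 + 16.9×0.03 + 13.2×0.09 + 40.8×0.34 + 54×0.02 + 4.3×0.02 + 14.8×0.03 = 52.277 m^2.
Volume V = 9 × 6 × 3 = 162 m³.
RT60 = 0.161 · V / A = 0.161 × 162 / 52.277 = 0.50 s.

0.50 s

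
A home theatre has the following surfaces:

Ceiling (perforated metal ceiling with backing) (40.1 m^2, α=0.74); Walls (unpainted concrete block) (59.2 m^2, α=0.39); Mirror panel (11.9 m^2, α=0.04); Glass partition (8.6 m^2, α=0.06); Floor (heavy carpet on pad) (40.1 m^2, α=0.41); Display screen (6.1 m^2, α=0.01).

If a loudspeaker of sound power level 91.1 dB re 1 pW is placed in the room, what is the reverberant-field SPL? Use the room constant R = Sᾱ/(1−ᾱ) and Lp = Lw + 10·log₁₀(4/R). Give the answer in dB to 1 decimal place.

A = 70.256 sabins; S = 166.0 m^2.
ᾱ = 70.256/166.0 = 0.4232; R = Sᾱ/(1−ᾱ) = 70.256/(1−0.4232) = 121.803 m^2.
Lp = 91.1 + 10·log₁₀(4/121.803) = 91.1 + (-14.84) = 76.3 dB.

76.3 dB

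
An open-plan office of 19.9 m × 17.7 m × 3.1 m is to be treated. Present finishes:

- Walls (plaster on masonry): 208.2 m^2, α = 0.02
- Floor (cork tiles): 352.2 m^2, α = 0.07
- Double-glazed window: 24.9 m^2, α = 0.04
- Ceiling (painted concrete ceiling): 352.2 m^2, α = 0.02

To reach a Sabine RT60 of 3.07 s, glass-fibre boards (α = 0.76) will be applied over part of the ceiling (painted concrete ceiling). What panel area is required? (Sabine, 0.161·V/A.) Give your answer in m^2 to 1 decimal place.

27.6

Summing Sᵢαᵢ: 4.164 + 24.654 + 0.996 + 7.044 → A₁ = 36.858 sabins.
V = 1091.913 m³. Target absorption A₂ = 0.161 × 1091.913 / 3.07 = 57.263 sabins.
ΔA needed = 57.263 − 36.858 = 20.405 sabins.
Net gain per m^2: Δα = 0.76 − 0.02 = 0.74.
Area = ΔA/Δα = 20.405/0.74 = 27.6 m^2.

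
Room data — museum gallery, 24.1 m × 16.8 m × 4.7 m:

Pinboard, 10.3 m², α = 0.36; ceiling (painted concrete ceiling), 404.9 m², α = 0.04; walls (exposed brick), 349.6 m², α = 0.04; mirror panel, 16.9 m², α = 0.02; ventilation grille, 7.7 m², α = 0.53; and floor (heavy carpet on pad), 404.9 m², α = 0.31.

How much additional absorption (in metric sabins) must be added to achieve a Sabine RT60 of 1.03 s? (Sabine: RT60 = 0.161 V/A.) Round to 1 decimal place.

133.6 sabins

Summing Sᵢαᵢ: 3.708 + 16.196 + 13.984 + 0.338 + 4.081 + 125.519 → A₁ = 163.826 sabins.
Target A₂ = 0.161·1902.936/1.03 = 297.449 sabins (V = 1902.936 m³).
Shortfall: 297.449 − 163.826 = 133.6 sabins.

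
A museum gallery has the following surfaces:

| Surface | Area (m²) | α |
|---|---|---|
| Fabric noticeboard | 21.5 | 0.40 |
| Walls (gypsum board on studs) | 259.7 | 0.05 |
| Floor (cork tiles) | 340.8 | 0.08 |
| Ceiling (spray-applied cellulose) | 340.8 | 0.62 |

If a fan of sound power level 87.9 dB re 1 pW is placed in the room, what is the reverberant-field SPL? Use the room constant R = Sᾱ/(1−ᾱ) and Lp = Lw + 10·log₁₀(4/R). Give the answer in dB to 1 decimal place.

Σ(Sᵢαᵢ) = 21.5×0.40 + 259.7×0.05 + 340.8×0.08 + 340.8×0.62 = 260.145; total area S = 962.8 m².
ᾱ = 0.2702, so room constant R = A/(1−ᾱ) = 356.461 m².
Lp = Lw + 10 log₁₀(4/R) = 87.9 -19.50 = 68.4 dB.

68.4 dB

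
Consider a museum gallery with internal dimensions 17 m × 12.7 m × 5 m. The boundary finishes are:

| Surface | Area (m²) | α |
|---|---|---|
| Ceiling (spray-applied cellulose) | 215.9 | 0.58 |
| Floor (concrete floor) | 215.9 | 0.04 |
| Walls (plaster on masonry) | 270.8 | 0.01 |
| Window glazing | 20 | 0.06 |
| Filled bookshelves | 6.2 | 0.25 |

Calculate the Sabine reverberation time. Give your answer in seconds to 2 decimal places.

1.25 s

A = Σ Sᵢαᵢ = 215.9*0.58 + 215.9*0.04 + 270.8*0.01 + 20*0.06 + 6.2*0.25 = 139.316 sabins.
Volume V = 17 × 12.7 × 5 = 1079.5 m³.
Sabine: RT60 = 0.161 × 1079.5 / 139.316 = 1.25 s.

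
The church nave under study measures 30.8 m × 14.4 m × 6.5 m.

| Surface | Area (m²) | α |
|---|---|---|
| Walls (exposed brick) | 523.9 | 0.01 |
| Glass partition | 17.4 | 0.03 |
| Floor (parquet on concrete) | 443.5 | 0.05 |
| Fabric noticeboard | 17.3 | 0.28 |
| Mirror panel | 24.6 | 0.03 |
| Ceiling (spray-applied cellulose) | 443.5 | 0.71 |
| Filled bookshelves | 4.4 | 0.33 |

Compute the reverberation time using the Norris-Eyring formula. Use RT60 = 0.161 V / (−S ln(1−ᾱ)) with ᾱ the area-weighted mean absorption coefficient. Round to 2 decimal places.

Total surface area S = 523.9 + 17.4 + 443.5 + 17.3 + 24.6 + 443.5 + 4.4 = 1474.6 m².
Σ(Sᵢαᵢ) = 523.9·0.01 + 17.4·0.03 + 443.5·0.05 + 17.3·0.28 + 24.6·0.03 + 443.5·0.71 + 4.4·0.33 = 349.855.
Mean coefficient ᾱ = A/S = 0.2373.
Eyring denominator: −S ln(1−ᾱ) = 399.455.
V = 30.8 × 14.4 × 6.5 = 2882.88 m³.
T = 0.161·V/[−S·ln(1−ᾱ)] = 0.161·2882.88/399.455 = 1.16 s.

1.16 s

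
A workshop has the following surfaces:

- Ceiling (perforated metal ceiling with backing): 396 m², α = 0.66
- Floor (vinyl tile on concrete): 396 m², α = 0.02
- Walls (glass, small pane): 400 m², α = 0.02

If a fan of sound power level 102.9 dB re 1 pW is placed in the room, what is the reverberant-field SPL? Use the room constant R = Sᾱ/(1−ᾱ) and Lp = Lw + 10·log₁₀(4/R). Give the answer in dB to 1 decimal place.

A = 277.280 sabins; S = 1192.0 m².
ᾱ = 277.280/1192.0 = 0.2326; R = Sᾱ/(1−ᾱ) = 277.280/(1−0.2326) = 361.324 m².
Lp = Lw + 10 log₁₀(4/R) = 102.9 -19.56 = 83.3 dB.

83.3 dB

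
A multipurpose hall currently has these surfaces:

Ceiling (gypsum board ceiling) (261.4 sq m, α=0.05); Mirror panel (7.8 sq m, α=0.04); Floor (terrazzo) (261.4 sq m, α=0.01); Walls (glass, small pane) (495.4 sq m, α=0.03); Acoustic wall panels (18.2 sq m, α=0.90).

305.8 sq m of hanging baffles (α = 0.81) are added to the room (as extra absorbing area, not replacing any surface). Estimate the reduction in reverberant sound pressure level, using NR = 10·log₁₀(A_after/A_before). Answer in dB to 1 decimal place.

8.0 dB

Summing Sᵢαᵢ: 13.070 + 0.312 + 2.614 + 14.862 + 16.380 → A_before = 47.238 sabins.
Added absorption = 305.8 × 0.81 = 247.698 sabins.
A_after = 47.238 + 247.698 = 294.936 sabins.
NR = 10·log₁₀(294.936/47.238) = 8.0 dB.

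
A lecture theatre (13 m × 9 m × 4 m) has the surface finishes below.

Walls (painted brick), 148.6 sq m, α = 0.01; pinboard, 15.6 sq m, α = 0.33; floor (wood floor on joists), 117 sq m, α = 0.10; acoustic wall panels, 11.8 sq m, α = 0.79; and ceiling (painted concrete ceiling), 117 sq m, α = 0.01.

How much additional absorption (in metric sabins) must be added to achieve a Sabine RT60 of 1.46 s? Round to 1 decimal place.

22.8 sabins

A₁ = Σ Sᵢαᵢ = 148.6·0.01 + 15.6·0.33 + 117·0.10 + 11.8·0.79 + 117·0.01 = 28.826 sabins.
V = 468 m³. Required absorption A₂ = 0.161 × 468 / 1.46 = 51.608 sabins.
Shortfall: 51.608 − 28.826 = 22.8 sabins.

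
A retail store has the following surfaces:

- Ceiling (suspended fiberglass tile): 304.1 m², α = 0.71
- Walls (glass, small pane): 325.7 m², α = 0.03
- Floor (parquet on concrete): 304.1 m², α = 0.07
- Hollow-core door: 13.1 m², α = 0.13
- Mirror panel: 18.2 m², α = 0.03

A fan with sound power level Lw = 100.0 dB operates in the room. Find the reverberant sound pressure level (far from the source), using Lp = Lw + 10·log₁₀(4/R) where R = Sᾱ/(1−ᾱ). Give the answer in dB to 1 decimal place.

Σ(Sᵢαᵢ) = 304.1·0.71 + 325.7·0.03 + 304.1·0.07 + 13.1·0.13 + 18.2·0.03 = 249.218; total area S = 965.2 m².
ᾱ = 0.2582, so room constant R = A/(1−ᾱ) = 335.964 m².
Lp = Lw + 10 log₁₀(4/R) = 100.0 -19.24 = 80.8 dB.

80.8 dB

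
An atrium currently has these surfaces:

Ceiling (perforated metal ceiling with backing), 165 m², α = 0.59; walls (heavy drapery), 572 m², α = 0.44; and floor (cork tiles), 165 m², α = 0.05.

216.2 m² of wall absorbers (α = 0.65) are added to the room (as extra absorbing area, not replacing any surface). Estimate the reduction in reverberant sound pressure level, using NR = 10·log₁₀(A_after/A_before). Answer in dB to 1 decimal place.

Equivalent absorption area: A_before = 165*0.59 + 572*0.44 + 165*0.05 = 357.280 m².
Treatment contributes 216.2·0.65 = 140.530 sabins.
New total A_after = 497.810 sabins.
NR = 10·log₁₀(497.810/357.280) = 1.4 dB.

1.4 dB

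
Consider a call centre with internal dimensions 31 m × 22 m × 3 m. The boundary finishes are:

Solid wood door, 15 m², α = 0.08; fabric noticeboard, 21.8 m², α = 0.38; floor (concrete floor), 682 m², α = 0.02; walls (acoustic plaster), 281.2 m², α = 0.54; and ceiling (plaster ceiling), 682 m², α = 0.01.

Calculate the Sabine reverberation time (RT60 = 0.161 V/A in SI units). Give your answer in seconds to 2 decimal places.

Total absorption A = 15·0.08 + 21.8·0.38 + 682·0.02 + 281.2·0.54 + 682·0.01
  = 1.200 + 8.284 + 13.640 + 151.848 + 6.820 = 181.792 m² sabins.
Volume V = 31 × 22 × 3 = 2046 m³.
Sabine: RT60 = 0.161 × 2046 / 181.792 = 1.81 s.

1.81 s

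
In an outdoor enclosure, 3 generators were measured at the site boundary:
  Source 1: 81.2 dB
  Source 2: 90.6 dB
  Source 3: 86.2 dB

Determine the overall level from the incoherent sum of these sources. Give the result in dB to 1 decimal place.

Sum in the linear (power) domain: Σ 10^(Lᵢ/10) = 10^(81.2/10) + 10^(90.6/10) + 10^(86.2/10) = 1.697e+09.
L_total = 10·log₁₀(1.697e+09) = 92.3 dB.

92.3 dB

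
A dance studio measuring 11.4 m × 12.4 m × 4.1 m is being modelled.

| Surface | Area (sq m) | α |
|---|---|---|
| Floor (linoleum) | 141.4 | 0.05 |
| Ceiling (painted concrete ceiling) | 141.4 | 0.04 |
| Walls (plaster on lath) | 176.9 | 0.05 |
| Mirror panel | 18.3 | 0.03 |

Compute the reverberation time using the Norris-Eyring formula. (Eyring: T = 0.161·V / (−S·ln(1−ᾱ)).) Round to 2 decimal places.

4.12 sec

S = Σ Sᵢ = 478.0 sq m.
Σ(Sᵢαᵢ) = 141.4·0.05 + 141.4·0.04 + 176.9·0.05 + 18.3·0.03 = 22.120.
Mean coefficient ᾱ = A/S = 0.0463.
−S·ln(1−ᾱ) = −478.0 × ln(1 − 0.0463) = 22.660.
V = 11.4 × 12.4 × 4.1 = 579.576 m³.
T = 0.161·V/[−S·ln(1−ᾱ)] = 0.161·579.576/22.660 = 4.12 s.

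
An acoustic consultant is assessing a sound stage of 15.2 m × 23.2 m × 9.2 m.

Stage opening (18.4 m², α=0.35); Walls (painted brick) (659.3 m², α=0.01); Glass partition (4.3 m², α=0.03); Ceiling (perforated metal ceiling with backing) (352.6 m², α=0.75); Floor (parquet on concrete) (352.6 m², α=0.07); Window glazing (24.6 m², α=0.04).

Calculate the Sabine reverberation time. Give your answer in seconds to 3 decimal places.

Total absorption A = 18.4*0.35 + 659.3*0.01 + 4.3*0.03 + 352.6*0.75 + 352.6*0.07 + 24.6*0.04
  = 6.440 + 6.593 + 0.129 + 264.450 + 24.682 + 0.984 = 303.278 m² sabins.
Volume V = 15.2 × 23.2 × 9.2 = 3244.288 m³.
Sabine: RT60 = 0.161 × 3244.288 / 303.278 = 1.722 s.

1.722 sec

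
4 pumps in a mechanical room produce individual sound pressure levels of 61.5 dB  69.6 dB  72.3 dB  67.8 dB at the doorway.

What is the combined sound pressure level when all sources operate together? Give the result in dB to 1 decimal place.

Σ 10^(Lᵢ/10) = 3.354e+07.
L_total = 10·log₁₀(3.354e+07) = 75.3 dB.

75.3 dB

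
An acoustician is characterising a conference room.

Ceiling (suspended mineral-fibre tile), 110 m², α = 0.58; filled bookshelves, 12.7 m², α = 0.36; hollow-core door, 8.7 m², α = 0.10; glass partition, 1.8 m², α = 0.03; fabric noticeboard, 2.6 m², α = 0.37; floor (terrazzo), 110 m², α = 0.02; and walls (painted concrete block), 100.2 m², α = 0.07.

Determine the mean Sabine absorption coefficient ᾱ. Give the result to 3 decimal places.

S = Σ Sᵢ = 110 + 12.7 + 8.7 + 1.8 + 2.6 + 110 + 100.2 = 346.0 m².
Σ(Sᵢαᵢ) = 110·0.58 + 12.7·0.36 + 8.7·0.10 + 1.8·0.03 + 2.6·0.37 + 110·0.02 + 100.2·0.07 = 79.472.
ᾱ = 79.472 / 346.0 = 0.230.

0.230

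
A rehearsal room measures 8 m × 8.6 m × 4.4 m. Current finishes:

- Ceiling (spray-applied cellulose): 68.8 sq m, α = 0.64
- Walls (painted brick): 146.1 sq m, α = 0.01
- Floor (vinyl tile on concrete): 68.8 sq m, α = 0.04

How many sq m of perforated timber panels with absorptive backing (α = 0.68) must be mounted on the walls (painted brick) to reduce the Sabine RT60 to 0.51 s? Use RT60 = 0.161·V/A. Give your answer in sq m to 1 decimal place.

70.6

A₁ = Σ Sᵢαᵢ = 68.8*0.64 + 146.1*0.01 + 68.8*0.04 = 48.245 sabins.
V = 302.72 m³. Target absorption A₂ = 0.161 × 302.72 / 0.51 = 95.565 sabins.
ΔA needed = 95.565 − 48.245 = 47.320 sabins.
Each sq m of panel replacing the walls (painted brick) adds (0.68 − 0.01) = 0.67 sabins.
Area = ΔA/Δα = 47.320/0.67 = 70.6 sq m.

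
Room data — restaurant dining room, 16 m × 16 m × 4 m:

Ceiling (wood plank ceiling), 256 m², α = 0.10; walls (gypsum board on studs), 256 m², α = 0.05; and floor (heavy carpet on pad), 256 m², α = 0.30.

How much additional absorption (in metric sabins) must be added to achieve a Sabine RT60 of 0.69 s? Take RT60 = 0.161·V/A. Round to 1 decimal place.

123.7 sabins

Summing Sᵢαᵢ: 25.600 + 12.800 + 76.800 → A₁ = 115.200 sabins.
Target A₂ = 0.161·1024/0.69 = 238.933 sabins (V = 1024 m³).
Shortfall: 238.933 − 115.200 = 123.7 sabins.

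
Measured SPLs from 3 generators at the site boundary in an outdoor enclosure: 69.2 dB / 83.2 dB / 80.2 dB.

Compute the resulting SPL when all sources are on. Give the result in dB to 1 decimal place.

Σ 10^(Lᵢ/10) = 3.22e+08.
Back to dB: 10·log₁₀ Σ = 85.1 dB.

85.1 dB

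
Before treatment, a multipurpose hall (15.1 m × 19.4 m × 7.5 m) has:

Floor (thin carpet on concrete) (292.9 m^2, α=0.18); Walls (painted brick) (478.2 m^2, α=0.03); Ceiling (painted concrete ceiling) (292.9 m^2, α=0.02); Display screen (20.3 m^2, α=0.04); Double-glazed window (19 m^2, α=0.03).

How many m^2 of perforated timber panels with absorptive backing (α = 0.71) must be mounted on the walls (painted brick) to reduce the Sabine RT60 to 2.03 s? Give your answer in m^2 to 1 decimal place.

147.0

A₁ = Σ Sᵢαᵢ = 292.9·0.18 + 478.2·0.03 + 292.9·0.02 + 20.3·0.04 + 19·0.03 = 74.308 sabins.
Required A₂ = 0.161·2197.05/2.03 = 174.249 sabins.
Absorption to add: 174.249 − 74.308 = 99.941 sabins.
Each m^2 of panel replacing the walls (painted brick) adds (0.71 − 0.03) = 0.68 sabins.
Area = ΔA/Δα = 99.941/0.68 = 147.0 m^2.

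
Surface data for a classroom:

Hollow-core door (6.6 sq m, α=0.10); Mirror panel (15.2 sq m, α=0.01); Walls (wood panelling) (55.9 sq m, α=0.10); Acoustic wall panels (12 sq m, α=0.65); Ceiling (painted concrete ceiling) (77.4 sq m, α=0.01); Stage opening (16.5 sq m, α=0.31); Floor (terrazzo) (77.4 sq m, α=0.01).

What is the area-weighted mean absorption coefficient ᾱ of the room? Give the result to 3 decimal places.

S = Σ Sᵢ = 6.6 + 15.2 + 55.9 + 12 + 77.4 + 16.5 + 77.4 = 261.0 sq m.
Σ(Sᵢαᵢ) = 6.6·0.10 + 15.2·0.01 + 55.9·0.10 + 12·0.65 + 77.4·0.01 + 16.5·0.31 + 77.4·0.01 = 20.865.
ᾱ = 20.865 / 261.0 = 0.080.

0.080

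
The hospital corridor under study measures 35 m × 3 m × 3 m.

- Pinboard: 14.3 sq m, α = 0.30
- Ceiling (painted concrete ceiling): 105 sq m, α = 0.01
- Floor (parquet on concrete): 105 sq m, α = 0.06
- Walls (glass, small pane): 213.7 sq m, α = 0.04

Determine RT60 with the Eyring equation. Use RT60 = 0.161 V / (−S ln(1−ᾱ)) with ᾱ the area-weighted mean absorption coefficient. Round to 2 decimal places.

2.45 s

Total surface area S = 14.3 + 105 + 105 + 213.7 = 438.0 sq m.
Σ(Sᵢαᵢ) = 14.3·0.30 + 105·0.01 + 105·0.06 + 213.7·0.04 = 20.188.
Mean coefficient ᾱ = A/S = 0.0461.
Eyring denominator: −S ln(1−ᾱ) = 20.672.
V = 35 × 3 × 3 = 315 m³.
T = 0.161·V/[−S·ln(1−ᾱ)] = 0.161·315/20.672 = 2.45 s.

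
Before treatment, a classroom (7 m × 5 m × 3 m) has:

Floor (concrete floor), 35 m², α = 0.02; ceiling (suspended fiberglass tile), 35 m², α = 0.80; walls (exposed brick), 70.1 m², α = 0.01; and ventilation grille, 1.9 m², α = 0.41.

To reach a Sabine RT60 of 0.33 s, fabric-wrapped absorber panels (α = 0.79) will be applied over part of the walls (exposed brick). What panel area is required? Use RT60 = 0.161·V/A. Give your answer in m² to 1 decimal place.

27.0

A₁ = Σ Sᵢαᵢ = 35·0.02 + 35·0.80 + 70.1·0.01 + 1.9·0.41 = 30.180 sabins.
Required A₂ = 0.161·105/0.33 = 51.227 sabins.
ΔA needed = 51.227 − 30.180 = 21.047 sabins.
Net gain per m²: Δα = 0.79 − 0.01 = 0.78.
Area = ΔA/Δα = 21.047/0.78 = 27.0 m².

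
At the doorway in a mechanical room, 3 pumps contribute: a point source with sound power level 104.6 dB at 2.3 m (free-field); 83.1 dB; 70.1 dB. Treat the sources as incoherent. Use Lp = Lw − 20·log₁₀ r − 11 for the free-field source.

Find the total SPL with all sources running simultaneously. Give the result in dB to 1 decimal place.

Source at 2.3 m: Lp = 104.6 − 20·log₁₀(2.3) − 11 = 86.4 dB.
Converting to relative power and adding: 10^(86.4/10) + 10^(83.1/10) + 10^(70.1/10) = 6.509e+08.
Back to dB: 10·log₁₀ Σ = 88.1 dB.

88.1 dB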